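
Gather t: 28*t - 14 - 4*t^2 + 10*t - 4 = -4*t^2 + 38*t - 18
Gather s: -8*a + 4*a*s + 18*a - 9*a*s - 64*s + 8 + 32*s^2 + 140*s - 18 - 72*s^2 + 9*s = 10*a - 40*s^2 + s*(85 - 5*a) - 10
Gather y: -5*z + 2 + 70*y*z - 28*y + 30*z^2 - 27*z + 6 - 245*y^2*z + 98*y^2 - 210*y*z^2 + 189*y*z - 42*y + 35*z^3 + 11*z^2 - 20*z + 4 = y^2*(98 - 245*z) + y*(-210*z^2 + 259*z - 70) + 35*z^3 + 41*z^2 - 52*z + 12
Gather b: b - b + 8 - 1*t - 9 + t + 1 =0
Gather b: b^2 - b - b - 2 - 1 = b^2 - 2*b - 3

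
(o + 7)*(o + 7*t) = o^2 + 7*o*t + 7*o + 49*t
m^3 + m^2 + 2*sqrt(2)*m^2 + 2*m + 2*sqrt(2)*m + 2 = (m + 1)*(m + sqrt(2))^2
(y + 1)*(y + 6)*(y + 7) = y^3 + 14*y^2 + 55*y + 42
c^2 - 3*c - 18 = (c - 6)*(c + 3)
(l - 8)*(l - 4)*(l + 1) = l^3 - 11*l^2 + 20*l + 32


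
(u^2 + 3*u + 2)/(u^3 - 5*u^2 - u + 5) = (u + 2)/(u^2 - 6*u + 5)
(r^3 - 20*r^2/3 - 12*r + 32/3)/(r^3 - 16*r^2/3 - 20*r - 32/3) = (3*r - 2)/(3*r + 2)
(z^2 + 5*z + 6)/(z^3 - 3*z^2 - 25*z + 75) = (z^2 + 5*z + 6)/(z^3 - 3*z^2 - 25*z + 75)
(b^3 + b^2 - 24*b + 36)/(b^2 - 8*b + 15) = (b^2 + 4*b - 12)/(b - 5)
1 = 1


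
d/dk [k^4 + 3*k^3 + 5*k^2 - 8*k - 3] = 4*k^3 + 9*k^2 + 10*k - 8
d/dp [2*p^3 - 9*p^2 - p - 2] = 6*p^2 - 18*p - 1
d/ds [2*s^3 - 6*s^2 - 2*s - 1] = 6*s^2 - 12*s - 2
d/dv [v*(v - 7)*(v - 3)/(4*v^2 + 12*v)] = (v^2 + 6*v - 51)/(4*(v^2 + 6*v + 9))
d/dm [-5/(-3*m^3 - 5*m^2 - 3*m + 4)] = 5*(-9*m^2 - 10*m - 3)/(3*m^3 + 5*m^2 + 3*m - 4)^2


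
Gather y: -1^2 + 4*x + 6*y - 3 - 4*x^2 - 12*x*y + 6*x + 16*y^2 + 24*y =-4*x^2 + 10*x + 16*y^2 + y*(30 - 12*x) - 4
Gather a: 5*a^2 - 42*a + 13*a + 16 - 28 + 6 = 5*a^2 - 29*a - 6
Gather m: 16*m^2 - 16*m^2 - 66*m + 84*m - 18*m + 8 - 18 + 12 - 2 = 0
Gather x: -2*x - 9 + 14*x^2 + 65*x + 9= 14*x^2 + 63*x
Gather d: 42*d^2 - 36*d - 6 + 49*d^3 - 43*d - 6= 49*d^3 + 42*d^2 - 79*d - 12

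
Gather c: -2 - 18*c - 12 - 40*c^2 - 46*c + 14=-40*c^2 - 64*c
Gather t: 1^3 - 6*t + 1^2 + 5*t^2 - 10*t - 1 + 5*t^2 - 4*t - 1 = 10*t^2 - 20*t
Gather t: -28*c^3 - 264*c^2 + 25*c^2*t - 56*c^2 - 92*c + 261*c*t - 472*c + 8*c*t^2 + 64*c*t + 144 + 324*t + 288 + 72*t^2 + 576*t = -28*c^3 - 320*c^2 - 564*c + t^2*(8*c + 72) + t*(25*c^2 + 325*c + 900) + 432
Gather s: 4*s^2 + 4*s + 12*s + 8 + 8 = 4*s^2 + 16*s + 16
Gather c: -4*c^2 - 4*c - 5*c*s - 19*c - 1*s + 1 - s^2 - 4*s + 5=-4*c^2 + c*(-5*s - 23) - s^2 - 5*s + 6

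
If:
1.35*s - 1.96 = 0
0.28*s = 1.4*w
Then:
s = 1.45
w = 0.29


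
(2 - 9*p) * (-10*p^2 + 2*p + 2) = 90*p^3 - 38*p^2 - 14*p + 4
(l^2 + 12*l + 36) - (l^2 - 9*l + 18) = 21*l + 18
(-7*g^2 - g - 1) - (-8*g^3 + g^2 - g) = 8*g^3 - 8*g^2 - 1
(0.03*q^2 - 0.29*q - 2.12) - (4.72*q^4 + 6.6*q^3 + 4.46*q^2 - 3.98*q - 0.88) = -4.72*q^4 - 6.6*q^3 - 4.43*q^2 + 3.69*q - 1.24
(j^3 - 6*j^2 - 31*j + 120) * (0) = 0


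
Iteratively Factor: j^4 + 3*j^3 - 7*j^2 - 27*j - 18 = (j + 2)*(j^3 + j^2 - 9*j - 9) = (j - 3)*(j + 2)*(j^2 + 4*j + 3) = (j - 3)*(j + 1)*(j + 2)*(j + 3)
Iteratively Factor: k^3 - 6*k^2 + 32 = (k + 2)*(k^2 - 8*k + 16) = (k - 4)*(k + 2)*(k - 4)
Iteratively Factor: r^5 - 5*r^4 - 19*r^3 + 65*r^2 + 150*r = (r + 3)*(r^4 - 8*r^3 + 5*r^2 + 50*r) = r*(r + 3)*(r^3 - 8*r^2 + 5*r + 50) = r*(r - 5)*(r + 3)*(r^2 - 3*r - 10) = r*(r - 5)^2*(r + 3)*(r + 2)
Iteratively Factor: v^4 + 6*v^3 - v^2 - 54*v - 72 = (v + 3)*(v^3 + 3*v^2 - 10*v - 24) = (v + 3)*(v + 4)*(v^2 - v - 6) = (v + 2)*(v + 3)*(v + 4)*(v - 3)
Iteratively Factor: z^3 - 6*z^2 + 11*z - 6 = (z - 2)*(z^2 - 4*z + 3) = (z - 3)*(z - 2)*(z - 1)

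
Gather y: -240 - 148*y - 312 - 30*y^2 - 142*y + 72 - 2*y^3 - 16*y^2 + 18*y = -2*y^3 - 46*y^2 - 272*y - 480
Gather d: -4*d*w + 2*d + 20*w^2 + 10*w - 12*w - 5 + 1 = d*(2 - 4*w) + 20*w^2 - 2*w - 4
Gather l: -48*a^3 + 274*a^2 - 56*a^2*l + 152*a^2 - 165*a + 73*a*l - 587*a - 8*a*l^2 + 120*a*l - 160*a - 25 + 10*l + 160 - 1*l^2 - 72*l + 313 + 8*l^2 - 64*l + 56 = -48*a^3 + 426*a^2 - 912*a + l^2*(7 - 8*a) + l*(-56*a^2 + 193*a - 126) + 504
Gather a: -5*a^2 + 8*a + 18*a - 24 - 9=-5*a^2 + 26*a - 33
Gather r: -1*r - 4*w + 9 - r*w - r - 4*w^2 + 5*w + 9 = r*(-w - 2) - 4*w^2 + w + 18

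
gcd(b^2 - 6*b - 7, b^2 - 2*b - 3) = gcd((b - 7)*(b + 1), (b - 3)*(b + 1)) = b + 1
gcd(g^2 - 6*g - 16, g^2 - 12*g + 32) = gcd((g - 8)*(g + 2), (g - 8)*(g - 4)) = g - 8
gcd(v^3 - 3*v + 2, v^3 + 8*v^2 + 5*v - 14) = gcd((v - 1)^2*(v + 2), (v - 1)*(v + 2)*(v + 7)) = v^2 + v - 2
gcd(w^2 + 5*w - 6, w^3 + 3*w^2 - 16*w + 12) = w^2 + 5*w - 6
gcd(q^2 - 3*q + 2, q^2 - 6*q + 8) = q - 2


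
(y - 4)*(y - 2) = y^2 - 6*y + 8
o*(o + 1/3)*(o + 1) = o^3 + 4*o^2/3 + o/3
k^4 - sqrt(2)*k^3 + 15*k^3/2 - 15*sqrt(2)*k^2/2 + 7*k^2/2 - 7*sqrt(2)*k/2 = k*(k + 1/2)*(k + 7)*(k - sqrt(2))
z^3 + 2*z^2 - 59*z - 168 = (z - 8)*(z + 3)*(z + 7)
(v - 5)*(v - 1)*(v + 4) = v^3 - 2*v^2 - 19*v + 20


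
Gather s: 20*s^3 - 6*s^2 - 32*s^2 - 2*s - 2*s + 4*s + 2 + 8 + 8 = 20*s^3 - 38*s^2 + 18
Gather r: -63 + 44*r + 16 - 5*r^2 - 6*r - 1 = -5*r^2 + 38*r - 48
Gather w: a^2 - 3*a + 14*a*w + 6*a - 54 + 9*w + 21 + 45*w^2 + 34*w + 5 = a^2 + 3*a + 45*w^2 + w*(14*a + 43) - 28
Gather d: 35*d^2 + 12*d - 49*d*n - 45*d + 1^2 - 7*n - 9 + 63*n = 35*d^2 + d*(-49*n - 33) + 56*n - 8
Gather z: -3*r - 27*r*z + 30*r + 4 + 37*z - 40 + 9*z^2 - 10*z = 27*r + 9*z^2 + z*(27 - 27*r) - 36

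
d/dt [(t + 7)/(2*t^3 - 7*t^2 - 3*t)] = (-4*t^3 - 35*t^2 + 98*t + 21)/(t^2*(4*t^4 - 28*t^3 + 37*t^2 + 42*t + 9))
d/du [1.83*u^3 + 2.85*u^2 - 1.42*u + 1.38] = 5.49*u^2 + 5.7*u - 1.42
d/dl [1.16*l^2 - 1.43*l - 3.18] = 2.32*l - 1.43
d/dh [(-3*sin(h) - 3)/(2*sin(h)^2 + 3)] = 3*(4*sin(h) - cos(2*h) - 2)*cos(h)/(4 - cos(2*h))^2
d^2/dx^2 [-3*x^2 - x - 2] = -6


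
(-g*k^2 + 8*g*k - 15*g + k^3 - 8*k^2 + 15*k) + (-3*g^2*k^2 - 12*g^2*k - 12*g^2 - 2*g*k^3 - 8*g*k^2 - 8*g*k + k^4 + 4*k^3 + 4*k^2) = -3*g^2*k^2 - 12*g^2*k - 12*g^2 - 2*g*k^3 - 9*g*k^2 - 15*g + k^4 + 5*k^3 - 4*k^2 + 15*k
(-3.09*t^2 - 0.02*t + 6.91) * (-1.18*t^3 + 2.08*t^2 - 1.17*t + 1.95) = 3.6462*t^5 - 6.4036*t^4 - 4.5801*t^3 + 8.3707*t^2 - 8.1237*t + 13.4745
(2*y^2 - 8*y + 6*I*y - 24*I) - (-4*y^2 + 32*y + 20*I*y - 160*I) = 6*y^2 - 40*y - 14*I*y + 136*I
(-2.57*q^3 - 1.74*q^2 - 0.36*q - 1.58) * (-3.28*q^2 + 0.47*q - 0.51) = 8.4296*q^5 + 4.4993*q^4 + 1.6737*q^3 + 5.9006*q^2 - 0.559*q + 0.8058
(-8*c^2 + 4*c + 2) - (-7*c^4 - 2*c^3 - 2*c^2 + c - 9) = 7*c^4 + 2*c^3 - 6*c^2 + 3*c + 11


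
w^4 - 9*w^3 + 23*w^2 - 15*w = w*(w - 5)*(w - 3)*(w - 1)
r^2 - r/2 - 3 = (r - 2)*(r + 3/2)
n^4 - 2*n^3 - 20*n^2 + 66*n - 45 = (n - 3)^2*(n - 1)*(n + 5)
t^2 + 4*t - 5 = (t - 1)*(t + 5)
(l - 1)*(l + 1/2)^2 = l^3 - 3*l/4 - 1/4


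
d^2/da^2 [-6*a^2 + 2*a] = -12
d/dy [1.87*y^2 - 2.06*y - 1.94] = 3.74*y - 2.06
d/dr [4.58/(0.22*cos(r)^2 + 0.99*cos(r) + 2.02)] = (2.0152*cos(r) + 4.5342)*sin(r)/(0.22*cos(r)^2 + 0.99*cos(r) + 2.02)^2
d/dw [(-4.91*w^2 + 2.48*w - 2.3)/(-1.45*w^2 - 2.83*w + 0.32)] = (17.4913*w^2 - 9.8124*w - 5.7154)/(2.1025*w^4 + 8.207*w^3 + 7.0809*w^2 - 1.8112*w + 0.1024)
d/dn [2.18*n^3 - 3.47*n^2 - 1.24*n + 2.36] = 6.54*n^2 - 6.94*n - 1.24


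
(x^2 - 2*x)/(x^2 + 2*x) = (x - 2)/(x + 2)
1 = 1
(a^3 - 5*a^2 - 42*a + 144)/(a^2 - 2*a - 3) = (a^2 - 2*a - 48)/(a + 1)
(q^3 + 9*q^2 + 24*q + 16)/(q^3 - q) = (q^2 + 8*q + 16)/(q*(q - 1))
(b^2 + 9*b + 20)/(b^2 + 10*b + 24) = (b + 5)/(b + 6)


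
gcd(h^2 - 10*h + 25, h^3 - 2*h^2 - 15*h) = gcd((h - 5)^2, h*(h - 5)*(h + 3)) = h - 5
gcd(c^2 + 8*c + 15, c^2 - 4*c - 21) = c + 3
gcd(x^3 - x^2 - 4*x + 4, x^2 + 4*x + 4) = x + 2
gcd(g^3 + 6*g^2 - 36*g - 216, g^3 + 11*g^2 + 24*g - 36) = g^2 + 12*g + 36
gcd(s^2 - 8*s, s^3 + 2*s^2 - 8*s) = s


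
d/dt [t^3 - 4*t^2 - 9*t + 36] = 3*t^2 - 8*t - 9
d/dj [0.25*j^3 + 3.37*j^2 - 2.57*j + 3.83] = 0.75*j^2 + 6.74*j - 2.57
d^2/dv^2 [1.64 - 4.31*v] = 0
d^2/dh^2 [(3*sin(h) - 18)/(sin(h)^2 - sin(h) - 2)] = 3*(-sin(h)^4 + 24*sin(h)^3 - 52*sin(h)^2 + 72*sin(h) - 40)/((sin(h) - 2)^3*(sin(h) + 1)^2)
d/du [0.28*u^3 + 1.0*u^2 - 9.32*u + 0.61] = 0.84*u^2 + 2.0*u - 9.32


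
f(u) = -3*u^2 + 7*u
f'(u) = 7 - 6*u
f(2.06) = 1.69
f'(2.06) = -5.36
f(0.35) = 2.08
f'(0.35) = 4.90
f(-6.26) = -161.38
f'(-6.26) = 44.56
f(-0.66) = -5.93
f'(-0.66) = 10.96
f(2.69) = -2.88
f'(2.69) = -9.14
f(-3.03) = -48.75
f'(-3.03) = 25.18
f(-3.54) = -62.37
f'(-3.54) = 28.24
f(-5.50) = -129.25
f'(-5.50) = 40.00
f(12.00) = -348.00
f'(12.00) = -65.00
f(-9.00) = -306.00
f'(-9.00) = 61.00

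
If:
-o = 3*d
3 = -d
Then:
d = -3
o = 9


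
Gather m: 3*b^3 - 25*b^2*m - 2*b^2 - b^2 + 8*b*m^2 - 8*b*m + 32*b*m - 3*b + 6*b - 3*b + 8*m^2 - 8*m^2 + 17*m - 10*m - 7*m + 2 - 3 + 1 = 3*b^3 - 3*b^2 + 8*b*m^2 + m*(-25*b^2 + 24*b)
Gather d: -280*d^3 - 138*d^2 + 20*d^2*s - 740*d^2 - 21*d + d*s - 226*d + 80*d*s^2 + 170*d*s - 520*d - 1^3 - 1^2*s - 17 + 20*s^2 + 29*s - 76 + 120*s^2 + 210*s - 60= -280*d^3 + d^2*(20*s - 878) + d*(80*s^2 + 171*s - 767) + 140*s^2 + 238*s - 154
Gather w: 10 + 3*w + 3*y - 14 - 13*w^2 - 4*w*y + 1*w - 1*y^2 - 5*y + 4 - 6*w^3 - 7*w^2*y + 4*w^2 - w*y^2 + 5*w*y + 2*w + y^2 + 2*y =-6*w^3 + w^2*(-7*y - 9) + w*(-y^2 + y + 6)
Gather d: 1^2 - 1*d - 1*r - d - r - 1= -2*d - 2*r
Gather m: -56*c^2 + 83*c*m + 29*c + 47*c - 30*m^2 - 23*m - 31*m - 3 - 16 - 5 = -56*c^2 + 76*c - 30*m^2 + m*(83*c - 54) - 24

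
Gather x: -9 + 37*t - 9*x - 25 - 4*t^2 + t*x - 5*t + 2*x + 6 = -4*t^2 + 32*t + x*(t - 7) - 28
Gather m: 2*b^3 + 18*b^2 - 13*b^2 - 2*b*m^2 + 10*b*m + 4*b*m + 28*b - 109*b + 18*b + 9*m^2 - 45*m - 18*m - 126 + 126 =2*b^3 + 5*b^2 - 63*b + m^2*(9 - 2*b) + m*(14*b - 63)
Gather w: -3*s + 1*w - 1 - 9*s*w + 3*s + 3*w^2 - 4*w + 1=3*w^2 + w*(-9*s - 3)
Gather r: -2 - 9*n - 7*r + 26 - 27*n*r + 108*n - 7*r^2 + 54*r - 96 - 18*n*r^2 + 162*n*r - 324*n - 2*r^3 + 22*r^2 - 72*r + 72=-225*n - 2*r^3 + r^2*(15 - 18*n) + r*(135*n - 25)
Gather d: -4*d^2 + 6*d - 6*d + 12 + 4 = 16 - 4*d^2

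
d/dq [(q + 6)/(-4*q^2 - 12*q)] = (q^2 + 12*q + 18)/(4*q^2*(q^2 + 6*q + 9))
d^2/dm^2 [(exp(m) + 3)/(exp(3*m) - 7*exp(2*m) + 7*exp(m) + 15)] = (4*exp(6*m) + 6*exp(5*m) - 210*exp(4*m) + 484*exp(3*m) - 216*exp(2*m) + 1302*exp(m) - 90)*exp(m)/(exp(9*m) - 21*exp(8*m) + 168*exp(7*m) - 592*exp(6*m) + 546*exp(5*m) + 1806*exp(4*m) - 3392*exp(3*m) - 2520*exp(2*m) + 4725*exp(m) + 3375)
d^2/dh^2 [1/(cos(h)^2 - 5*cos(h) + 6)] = (-4*sin(h)^4 + 3*sin(h)^2 - 195*cos(h)/4 + 15*cos(3*h)/4 + 39)/((cos(h) - 3)^3*(cos(h) - 2)^3)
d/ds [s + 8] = 1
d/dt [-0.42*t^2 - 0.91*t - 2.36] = -0.84*t - 0.91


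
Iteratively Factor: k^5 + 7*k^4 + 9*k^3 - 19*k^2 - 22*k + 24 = (k + 2)*(k^4 + 5*k^3 - k^2 - 17*k + 12) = (k + 2)*(k + 4)*(k^3 + k^2 - 5*k + 3) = (k - 1)*(k + 2)*(k + 4)*(k^2 + 2*k - 3) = (k - 1)*(k + 2)*(k + 3)*(k + 4)*(k - 1)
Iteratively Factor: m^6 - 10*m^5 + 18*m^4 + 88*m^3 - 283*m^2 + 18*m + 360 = (m - 5)*(m^5 - 5*m^4 - 7*m^3 + 53*m^2 - 18*m - 72) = (m - 5)*(m - 4)*(m^4 - m^3 - 11*m^2 + 9*m + 18) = (m - 5)*(m - 4)*(m - 2)*(m^3 + m^2 - 9*m - 9) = (m - 5)*(m - 4)*(m - 2)*(m + 1)*(m^2 - 9) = (m - 5)*(m - 4)*(m - 3)*(m - 2)*(m + 1)*(m + 3)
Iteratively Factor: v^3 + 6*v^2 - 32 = (v + 4)*(v^2 + 2*v - 8) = (v + 4)^2*(v - 2)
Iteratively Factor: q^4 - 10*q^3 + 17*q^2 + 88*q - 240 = (q + 3)*(q^3 - 13*q^2 + 56*q - 80) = (q - 4)*(q + 3)*(q^2 - 9*q + 20) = (q - 5)*(q - 4)*(q + 3)*(q - 4)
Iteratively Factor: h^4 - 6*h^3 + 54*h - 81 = (h - 3)*(h^3 - 3*h^2 - 9*h + 27) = (h - 3)*(h + 3)*(h^2 - 6*h + 9) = (h - 3)^2*(h + 3)*(h - 3)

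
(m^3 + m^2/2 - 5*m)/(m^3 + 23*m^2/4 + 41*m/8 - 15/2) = 4*m*(m - 2)/(4*m^2 + 13*m - 12)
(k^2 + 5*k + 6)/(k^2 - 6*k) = (k^2 + 5*k + 6)/(k*(k - 6))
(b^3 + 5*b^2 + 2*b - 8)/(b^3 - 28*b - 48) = (b - 1)/(b - 6)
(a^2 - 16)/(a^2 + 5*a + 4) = (a - 4)/(a + 1)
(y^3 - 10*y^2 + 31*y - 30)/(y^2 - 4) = (y^2 - 8*y + 15)/(y + 2)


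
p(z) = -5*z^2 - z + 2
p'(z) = -10*z - 1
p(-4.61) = -99.65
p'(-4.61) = 45.10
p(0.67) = -0.91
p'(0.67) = -7.70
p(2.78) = -39.42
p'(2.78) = -28.80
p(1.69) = -13.97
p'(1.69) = -17.90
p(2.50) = -31.75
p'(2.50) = -26.00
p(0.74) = -1.48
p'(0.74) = -8.40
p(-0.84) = -0.69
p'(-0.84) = 7.40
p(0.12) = 1.81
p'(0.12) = -2.20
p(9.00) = -412.00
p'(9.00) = -91.00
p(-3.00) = -40.00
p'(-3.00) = 29.00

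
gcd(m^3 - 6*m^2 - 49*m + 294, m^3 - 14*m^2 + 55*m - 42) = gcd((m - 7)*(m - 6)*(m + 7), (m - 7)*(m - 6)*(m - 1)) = m^2 - 13*m + 42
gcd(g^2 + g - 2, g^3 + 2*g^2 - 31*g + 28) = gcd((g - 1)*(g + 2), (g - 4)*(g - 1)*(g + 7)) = g - 1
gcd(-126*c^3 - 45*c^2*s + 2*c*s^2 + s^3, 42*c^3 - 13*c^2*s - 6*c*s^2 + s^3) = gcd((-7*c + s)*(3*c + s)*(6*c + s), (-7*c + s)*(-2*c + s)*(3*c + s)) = -21*c^2 - 4*c*s + s^2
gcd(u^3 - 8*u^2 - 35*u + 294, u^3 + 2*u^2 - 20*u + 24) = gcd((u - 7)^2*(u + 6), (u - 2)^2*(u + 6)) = u + 6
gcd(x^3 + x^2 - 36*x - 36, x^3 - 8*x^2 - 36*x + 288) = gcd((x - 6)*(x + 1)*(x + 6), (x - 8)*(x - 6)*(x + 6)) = x^2 - 36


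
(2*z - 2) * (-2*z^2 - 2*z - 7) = -4*z^3 - 10*z + 14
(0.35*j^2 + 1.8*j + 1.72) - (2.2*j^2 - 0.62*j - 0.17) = -1.85*j^2 + 2.42*j + 1.89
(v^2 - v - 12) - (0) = v^2 - v - 12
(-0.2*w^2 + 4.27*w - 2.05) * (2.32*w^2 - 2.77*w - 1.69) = -0.464*w^4 + 10.4604*w^3 - 16.2459*w^2 - 1.5378*w + 3.4645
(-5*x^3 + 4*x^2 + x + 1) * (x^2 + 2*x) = -5*x^5 - 6*x^4 + 9*x^3 + 3*x^2 + 2*x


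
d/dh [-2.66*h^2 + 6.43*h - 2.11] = 6.43 - 5.32*h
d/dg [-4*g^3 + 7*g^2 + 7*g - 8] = -12*g^2 + 14*g + 7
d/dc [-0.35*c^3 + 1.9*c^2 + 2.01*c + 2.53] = -1.05*c^2 + 3.8*c + 2.01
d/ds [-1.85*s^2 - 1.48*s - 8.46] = -3.7*s - 1.48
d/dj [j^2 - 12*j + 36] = 2*j - 12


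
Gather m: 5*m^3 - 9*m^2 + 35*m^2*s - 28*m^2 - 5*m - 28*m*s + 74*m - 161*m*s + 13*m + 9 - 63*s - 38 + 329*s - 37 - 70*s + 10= 5*m^3 + m^2*(35*s - 37) + m*(82 - 189*s) + 196*s - 56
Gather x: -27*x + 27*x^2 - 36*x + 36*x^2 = 63*x^2 - 63*x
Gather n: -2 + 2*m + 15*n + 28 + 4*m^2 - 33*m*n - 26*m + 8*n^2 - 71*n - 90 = 4*m^2 - 24*m + 8*n^2 + n*(-33*m - 56) - 64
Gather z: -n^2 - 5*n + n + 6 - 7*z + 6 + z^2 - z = -n^2 - 4*n + z^2 - 8*z + 12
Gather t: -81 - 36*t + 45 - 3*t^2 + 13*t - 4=-3*t^2 - 23*t - 40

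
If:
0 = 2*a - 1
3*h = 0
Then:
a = 1/2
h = 0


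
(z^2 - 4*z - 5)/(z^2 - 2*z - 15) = (z + 1)/(z + 3)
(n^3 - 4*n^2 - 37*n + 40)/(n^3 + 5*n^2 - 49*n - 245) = (n^2 - 9*n + 8)/(n^2 - 49)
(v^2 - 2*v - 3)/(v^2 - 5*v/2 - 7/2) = 2*(v - 3)/(2*v - 7)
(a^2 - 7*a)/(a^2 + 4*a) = (a - 7)/(a + 4)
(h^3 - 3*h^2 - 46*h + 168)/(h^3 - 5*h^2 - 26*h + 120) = (h + 7)/(h + 5)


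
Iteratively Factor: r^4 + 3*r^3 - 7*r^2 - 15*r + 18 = (r - 2)*(r^3 + 5*r^2 + 3*r - 9) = (r - 2)*(r + 3)*(r^2 + 2*r - 3) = (r - 2)*(r + 3)^2*(r - 1)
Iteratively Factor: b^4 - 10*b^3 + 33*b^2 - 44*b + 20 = (b - 1)*(b^3 - 9*b^2 + 24*b - 20) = (b - 5)*(b - 1)*(b^2 - 4*b + 4) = (b - 5)*(b - 2)*(b - 1)*(b - 2)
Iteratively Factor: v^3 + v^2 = (v + 1)*(v^2) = v*(v + 1)*(v)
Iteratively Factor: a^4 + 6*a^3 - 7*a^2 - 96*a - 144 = (a + 3)*(a^3 + 3*a^2 - 16*a - 48) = (a + 3)*(a + 4)*(a^2 - a - 12) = (a - 4)*(a + 3)*(a + 4)*(a + 3)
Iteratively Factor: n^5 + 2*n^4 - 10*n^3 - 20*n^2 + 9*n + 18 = (n + 3)*(n^4 - n^3 - 7*n^2 + n + 6) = (n + 2)*(n + 3)*(n^3 - 3*n^2 - n + 3) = (n - 1)*(n + 2)*(n + 3)*(n^2 - 2*n - 3) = (n - 3)*(n - 1)*(n + 2)*(n + 3)*(n + 1)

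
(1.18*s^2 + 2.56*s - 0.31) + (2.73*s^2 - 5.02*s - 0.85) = 3.91*s^2 - 2.46*s - 1.16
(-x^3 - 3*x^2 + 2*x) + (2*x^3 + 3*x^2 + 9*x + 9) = x^3 + 11*x + 9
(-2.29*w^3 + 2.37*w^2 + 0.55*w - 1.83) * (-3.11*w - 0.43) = 7.1219*w^4 - 6.386*w^3 - 2.7296*w^2 + 5.4548*w + 0.7869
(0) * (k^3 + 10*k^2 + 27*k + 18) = 0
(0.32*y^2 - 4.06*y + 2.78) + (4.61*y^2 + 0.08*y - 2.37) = 4.93*y^2 - 3.98*y + 0.41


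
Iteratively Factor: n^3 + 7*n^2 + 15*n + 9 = (n + 3)*(n^2 + 4*n + 3) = (n + 1)*(n + 3)*(n + 3)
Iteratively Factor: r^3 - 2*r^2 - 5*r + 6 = (r + 2)*(r^2 - 4*r + 3) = (r - 3)*(r + 2)*(r - 1)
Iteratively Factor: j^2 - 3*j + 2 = (j - 2)*(j - 1)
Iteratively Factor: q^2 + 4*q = (q + 4)*(q)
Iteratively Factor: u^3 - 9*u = (u)*(u^2 - 9) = u*(u - 3)*(u + 3)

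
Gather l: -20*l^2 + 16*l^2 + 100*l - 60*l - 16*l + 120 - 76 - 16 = -4*l^2 + 24*l + 28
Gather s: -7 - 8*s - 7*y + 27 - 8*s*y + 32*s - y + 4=s*(24 - 8*y) - 8*y + 24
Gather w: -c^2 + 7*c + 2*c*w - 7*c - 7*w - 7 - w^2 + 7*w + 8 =-c^2 + 2*c*w - w^2 + 1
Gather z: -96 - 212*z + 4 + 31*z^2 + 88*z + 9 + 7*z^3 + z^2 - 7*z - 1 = 7*z^3 + 32*z^2 - 131*z - 84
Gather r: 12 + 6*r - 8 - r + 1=5*r + 5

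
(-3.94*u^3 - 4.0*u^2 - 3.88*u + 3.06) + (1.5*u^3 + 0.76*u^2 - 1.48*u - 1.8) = -2.44*u^3 - 3.24*u^2 - 5.36*u + 1.26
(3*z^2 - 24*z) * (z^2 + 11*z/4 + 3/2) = 3*z^4 - 63*z^3/4 - 123*z^2/2 - 36*z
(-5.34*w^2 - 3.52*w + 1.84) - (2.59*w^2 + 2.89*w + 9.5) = -7.93*w^2 - 6.41*w - 7.66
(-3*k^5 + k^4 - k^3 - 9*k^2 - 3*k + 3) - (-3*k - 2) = -3*k^5 + k^4 - k^3 - 9*k^2 + 5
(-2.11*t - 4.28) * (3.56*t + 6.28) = -7.5116*t^2 - 28.4876*t - 26.8784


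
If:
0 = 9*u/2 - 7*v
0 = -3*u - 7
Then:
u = -7/3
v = -3/2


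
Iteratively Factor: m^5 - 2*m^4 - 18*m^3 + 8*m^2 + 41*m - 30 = (m - 5)*(m^4 + 3*m^3 - 3*m^2 - 7*m + 6) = (m - 5)*(m - 1)*(m^3 + 4*m^2 + m - 6) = (m - 5)*(m - 1)*(m + 3)*(m^2 + m - 2) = (m - 5)*(m - 1)^2*(m + 3)*(m + 2)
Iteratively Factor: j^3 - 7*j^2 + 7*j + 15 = (j + 1)*(j^2 - 8*j + 15) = (j - 5)*(j + 1)*(j - 3)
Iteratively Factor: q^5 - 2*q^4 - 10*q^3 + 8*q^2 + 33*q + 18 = (q + 1)*(q^4 - 3*q^3 - 7*q^2 + 15*q + 18) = (q + 1)^2*(q^3 - 4*q^2 - 3*q + 18) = (q + 1)^2*(q + 2)*(q^2 - 6*q + 9) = (q - 3)*(q + 1)^2*(q + 2)*(q - 3)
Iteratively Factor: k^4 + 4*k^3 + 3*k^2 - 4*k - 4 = (k - 1)*(k^3 + 5*k^2 + 8*k + 4) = (k - 1)*(k + 2)*(k^2 + 3*k + 2) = (k - 1)*(k + 2)^2*(k + 1)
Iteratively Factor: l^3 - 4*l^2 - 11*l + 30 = (l + 3)*(l^2 - 7*l + 10) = (l - 2)*(l + 3)*(l - 5)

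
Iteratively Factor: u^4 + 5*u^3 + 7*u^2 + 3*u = (u + 1)*(u^3 + 4*u^2 + 3*u) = (u + 1)^2*(u^2 + 3*u) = (u + 1)^2*(u + 3)*(u)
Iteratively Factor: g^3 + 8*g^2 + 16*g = (g + 4)*(g^2 + 4*g) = g*(g + 4)*(g + 4)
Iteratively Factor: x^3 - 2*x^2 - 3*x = (x - 3)*(x^2 + x) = x*(x - 3)*(x + 1)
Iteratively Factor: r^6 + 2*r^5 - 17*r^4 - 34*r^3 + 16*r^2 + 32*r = (r + 4)*(r^5 - 2*r^4 - 9*r^3 + 2*r^2 + 8*r) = (r - 4)*(r + 4)*(r^4 + 2*r^3 - r^2 - 2*r) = (r - 4)*(r + 1)*(r + 4)*(r^3 + r^2 - 2*r) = (r - 4)*(r - 1)*(r + 1)*(r + 4)*(r^2 + 2*r) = r*(r - 4)*(r - 1)*(r + 1)*(r + 4)*(r + 2)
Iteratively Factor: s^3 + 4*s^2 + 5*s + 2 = (s + 1)*(s^2 + 3*s + 2) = (s + 1)^2*(s + 2)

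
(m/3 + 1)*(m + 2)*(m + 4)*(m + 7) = m^4/3 + 16*m^3/3 + 89*m^2/3 + 206*m/3 + 56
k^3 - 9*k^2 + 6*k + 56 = (k - 7)*(k - 4)*(k + 2)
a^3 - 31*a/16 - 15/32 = (a - 3/2)*(a + 1/4)*(a + 5/4)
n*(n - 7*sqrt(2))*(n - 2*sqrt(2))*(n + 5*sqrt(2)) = n^4 - 4*sqrt(2)*n^3 - 62*n^2 + 140*sqrt(2)*n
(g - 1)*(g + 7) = g^2 + 6*g - 7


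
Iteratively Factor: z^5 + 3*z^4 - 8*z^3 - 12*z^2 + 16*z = (z)*(z^4 + 3*z^3 - 8*z^2 - 12*z + 16) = z*(z + 2)*(z^3 + z^2 - 10*z + 8) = z*(z - 2)*(z + 2)*(z^2 + 3*z - 4) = z*(z - 2)*(z + 2)*(z + 4)*(z - 1)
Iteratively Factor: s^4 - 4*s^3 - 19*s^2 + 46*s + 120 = (s - 5)*(s^3 + s^2 - 14*s - 24) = (s - 5)*(s - 4)*(s^2 + 5*s + 6) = (s - 5)*(s - 4)*(s + 2)*(s + 3)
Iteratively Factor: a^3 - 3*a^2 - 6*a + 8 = (a - 4)*(a^2 + a - 2) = (a - 4)*(a - 1)*(a + 2)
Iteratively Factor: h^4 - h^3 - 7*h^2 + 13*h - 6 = (h - 1)*(h^3 - 7*h + 6) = (h - 1)^2*(h^2 + h - 6) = (h - 2)*(h - 1)^2*(h + 3)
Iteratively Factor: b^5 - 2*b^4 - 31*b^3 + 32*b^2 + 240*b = (b + 4)*(b^4 - 6*b^3 - 7*b^2 + 60*b) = b*(b + 4)*(b^3 - 6*b^2 - 7*b + 60) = b*(b + 3)*(b + 4)*(b^2 - 9*b + 20) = b*(b - 4)*(b + 3)*(b + 4)*(b - 5)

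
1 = 1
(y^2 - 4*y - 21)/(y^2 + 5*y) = (y^2 - 4*y - 21)/(y*(y + 5))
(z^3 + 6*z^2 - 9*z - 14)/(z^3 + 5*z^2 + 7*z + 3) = (z^2 + 5*z - 14)/(z^2 + 4*z + 3)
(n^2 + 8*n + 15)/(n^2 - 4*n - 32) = (n^2 + 8*n + 15)/(n^2 - 4*n - 32)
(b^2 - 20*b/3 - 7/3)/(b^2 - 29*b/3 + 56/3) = (3*b + 1)/(3*b - 8)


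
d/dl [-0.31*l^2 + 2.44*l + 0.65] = 2.44 - 0.62*l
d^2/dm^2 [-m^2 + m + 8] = -2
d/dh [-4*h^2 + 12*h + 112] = 12 - 8*h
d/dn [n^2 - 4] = 2*n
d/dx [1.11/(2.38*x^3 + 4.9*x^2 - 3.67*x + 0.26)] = (-7.9254*x^2 - 10.878*x + 4.0737)/(2.38*x^3 + 4.9*x^2 - 3.67*x + 0.26)^2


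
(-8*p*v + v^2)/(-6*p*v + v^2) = (8*p - v)/(6*p - v)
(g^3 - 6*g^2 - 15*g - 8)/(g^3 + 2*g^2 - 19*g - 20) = (g^2 - 7*g - 8)/(g^2 + g - 20)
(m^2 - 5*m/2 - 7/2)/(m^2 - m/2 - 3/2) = (2*m - 7)/(2*m - 3)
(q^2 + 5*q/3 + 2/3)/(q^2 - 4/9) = 3*(q + 1)/(3*q - 2)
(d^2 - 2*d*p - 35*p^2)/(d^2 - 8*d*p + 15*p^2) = (d^2 - 2*d*p - 35*p^2)/(d^2 - 8*d*p + 15*p^2)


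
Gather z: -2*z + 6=6 - 2*z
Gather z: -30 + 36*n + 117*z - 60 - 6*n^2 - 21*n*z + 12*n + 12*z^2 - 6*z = -6*n^2 + 48*n + 12*z^2 + z*(111 - 21*n) - 90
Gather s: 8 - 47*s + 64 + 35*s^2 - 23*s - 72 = 35*s^2 - 70*s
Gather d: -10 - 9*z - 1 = -9*z - 11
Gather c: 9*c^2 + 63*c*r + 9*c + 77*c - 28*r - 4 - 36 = 9*c^2 + c*(63*r + 86) - 28*r - 40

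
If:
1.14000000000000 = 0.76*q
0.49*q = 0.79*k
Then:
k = 0.93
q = 1.50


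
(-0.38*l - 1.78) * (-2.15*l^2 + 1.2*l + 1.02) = 0.817*l^3 + 3.371*l^2 - 2.5236*l - 1.8156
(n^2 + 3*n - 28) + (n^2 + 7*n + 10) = 2*n^2 + 10*n - 18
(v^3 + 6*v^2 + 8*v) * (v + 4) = v^4 + 10*v^3 + 32*v^2 + 32*v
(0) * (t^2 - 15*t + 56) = 0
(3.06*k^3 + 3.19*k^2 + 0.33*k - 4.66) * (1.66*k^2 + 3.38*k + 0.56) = 5.0796*k^5 + 15.6382*k^4 + 13.0436*k^3 - 4.8338*k^2 - 15.566*k - 2.6096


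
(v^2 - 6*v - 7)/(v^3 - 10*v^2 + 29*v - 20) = (v^2 - 6*v - 7)/(v^3 - 10*v^2 + 29*v - 20)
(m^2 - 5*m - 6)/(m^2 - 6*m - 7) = (m - 6)/(m - 7)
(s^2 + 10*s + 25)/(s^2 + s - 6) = (s^2 + 10*s + 25)/(s^2 + s - 6)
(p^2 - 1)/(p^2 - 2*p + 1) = (p + 1)/(p - 1)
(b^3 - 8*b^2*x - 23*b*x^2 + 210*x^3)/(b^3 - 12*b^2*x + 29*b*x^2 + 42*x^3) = (b + 5*x)/(b + x)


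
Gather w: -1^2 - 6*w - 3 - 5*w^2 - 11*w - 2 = -5*w^2 - 17*w - 6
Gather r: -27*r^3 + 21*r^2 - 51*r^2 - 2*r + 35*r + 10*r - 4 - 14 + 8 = -27*r^3 - 30*r^2 + 43*r - 10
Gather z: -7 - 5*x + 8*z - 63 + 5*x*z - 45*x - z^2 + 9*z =-50*x - z^2 + z*(5*x + 17) - 70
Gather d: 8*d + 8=8*d + 8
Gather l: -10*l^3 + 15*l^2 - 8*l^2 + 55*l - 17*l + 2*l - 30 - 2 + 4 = -10*l^3 + 7*l^2 + 40*l - 28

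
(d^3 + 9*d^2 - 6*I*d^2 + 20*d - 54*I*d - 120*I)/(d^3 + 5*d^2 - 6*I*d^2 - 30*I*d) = (d + 4)/d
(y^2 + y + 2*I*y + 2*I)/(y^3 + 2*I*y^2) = (y + 1)/y^2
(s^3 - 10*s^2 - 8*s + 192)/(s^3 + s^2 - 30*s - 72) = (s - 8)/(s + 3)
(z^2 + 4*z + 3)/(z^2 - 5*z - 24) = (z + 1)/(z - 8)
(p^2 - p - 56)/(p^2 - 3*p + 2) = (p^2 - p - 56)/(p^2 - 3*p + 2)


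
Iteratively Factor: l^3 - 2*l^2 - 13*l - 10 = (l - 5)*(l^2 + 3*l + 2) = (l - 5)*(l + 1)*(l + 2)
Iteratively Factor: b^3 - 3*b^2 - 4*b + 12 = (b - 3)*(b^2 - 4) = (b - 3)*(b - 2)*(b + 2)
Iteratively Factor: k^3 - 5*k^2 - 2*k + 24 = (k - 4)*(k^2 - k - 6) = (k - 4)*(k + 2)*(k - 3)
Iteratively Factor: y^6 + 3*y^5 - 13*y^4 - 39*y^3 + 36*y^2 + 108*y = (y + 2)*(y^5 + y^4 - 15*y^3 - 9*y^2 + 54*y) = (y - 3)*(y + 2)*(y^4 + 4*y^3 - 3*y^2 - 18*y) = (y - 3)*(y + 2)*(y + 3)*(y^3 + y^2 - 6*y) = (y - 3)*(y + 2)*(y + 3)^2*(y^2 - 2*y) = y*(y - 3)*(y + 2)*(y + 3)^2*(y - 2)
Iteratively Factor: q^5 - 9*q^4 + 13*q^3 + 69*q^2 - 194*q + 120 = (q - 5)*(q^4 - 4*q^3 - 7*q^2 + 34*q - 24) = (q - 5)*(q - 4)*(q^3 - 7*q + 6) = (q - 5)*(q - 4)*(q - 2)*(q^2 + 2*q - 3) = (q - 5)*(q - 4)*(q - 2)*(q - 1)*(q + 3)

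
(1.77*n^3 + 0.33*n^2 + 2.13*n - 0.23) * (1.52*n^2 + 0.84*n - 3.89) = 2.6904*n^5 + 1.9884*n^4 - 3.3705*n^3 + 0.1559*n^2 - 8.4789*n + 0.8947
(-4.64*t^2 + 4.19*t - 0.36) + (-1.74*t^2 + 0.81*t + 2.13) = -6.38*t^2 + 5.0*t + 1.77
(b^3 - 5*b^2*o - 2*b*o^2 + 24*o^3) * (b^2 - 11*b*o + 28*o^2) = b^5 - 16*b^4*o + 81*b^3*o^2 - 94*b^2*o^3 - 320*b*o^4 + 672*o^5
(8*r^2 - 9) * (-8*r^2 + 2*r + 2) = -64*r^4 + 16*r^3 + 88*r^2 - 18*r - 18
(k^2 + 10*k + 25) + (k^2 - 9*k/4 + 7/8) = 2*k^2 + 31*k/4 + 207/8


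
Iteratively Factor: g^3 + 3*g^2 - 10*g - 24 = (g + 2)*(g^2 + g - 12) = (g + 2)*(g + 4)*(g - 3)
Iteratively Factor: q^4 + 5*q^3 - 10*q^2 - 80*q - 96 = (q + 4)*(q^3 + q^2 - 14*q - 24) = (q + 3)*(q + 4)*(q^2 - 2*q - 8) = (q + 2)*(q + 3)*(q + 4)*(q - 4)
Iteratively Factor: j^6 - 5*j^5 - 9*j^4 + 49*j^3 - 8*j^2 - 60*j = (j + 3)*(j^5 - 8*j^4 + 15*j^3 + 4*j^2 - 20*j) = (j - 2)*(j + 3)*(j^4 - 6*j^3 + 3*j^2 + 10*j) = j*(j - 2)*(j + 3)*(j^3 - 6*j^2 + 3*j + 10) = j*(j - 2)^2*(j + 3)*(j^2 - 4*j - 5) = j*(j - 2)^2*(j + 1)*(j + 3)*(j - 5)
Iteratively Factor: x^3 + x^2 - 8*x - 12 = (x + 2)*(x^2 - x - 6) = (x + 2)^2*(x - 3)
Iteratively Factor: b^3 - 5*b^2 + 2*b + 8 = (b - 2)*(b^2 - 3*b - 4) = (b - 2)*(b + 1)*(b - 4)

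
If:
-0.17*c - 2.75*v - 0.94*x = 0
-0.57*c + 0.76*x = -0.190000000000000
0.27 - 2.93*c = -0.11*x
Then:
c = 0.09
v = 0.06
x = -0.19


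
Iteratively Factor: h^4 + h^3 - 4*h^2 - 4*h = (h + 1)*(h^3 - 4*h) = (h + 1)*(h + 2)*(h^2 - 2*h) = (h - 2)*(h + 1)*(h + 2)*(h)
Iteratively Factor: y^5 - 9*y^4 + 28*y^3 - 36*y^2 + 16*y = (y - 2)*(y^4 - 7*y^3 + 14*y^2 - 8*y) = (y - 2)^2*(y^3 - 5*y^2 + 4*y) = (y - 2)^2*(y - 1)*(y^2 - 4*y) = (y - 4)*(y - 2)^2*(y - 1)*(y)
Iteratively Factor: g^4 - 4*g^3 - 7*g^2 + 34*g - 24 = (g - 4)*(g^3 - 7*g + 6) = (g - 4)*(g - 1)*(g^2 + g - 6) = (g - 4)*(g - 1)*(g + 3)*(g - 2)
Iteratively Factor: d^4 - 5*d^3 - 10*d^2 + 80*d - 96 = (d + 4)*(d^3 - 9*d^2 + 26*d - 24) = (d - 2)*(d + 4)*(d^2 - 7*d + 12) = (d - 4)*(d - 2)*(d + 4)*(d - 3)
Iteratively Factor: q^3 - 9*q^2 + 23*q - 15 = (q - 3)*(q^2 - 6*q + 5) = (q - 3)*(q - 1)*(q - 5)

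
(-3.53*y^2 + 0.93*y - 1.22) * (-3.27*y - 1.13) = 11.5431*y^3 + 0.947799999999999*y^2 + 2.9385*y + 1.3786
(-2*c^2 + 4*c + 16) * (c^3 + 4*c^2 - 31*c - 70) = -2*c^5 - 4*c^4 + 94*c^3 + 80*c^2 - 776*c - 1120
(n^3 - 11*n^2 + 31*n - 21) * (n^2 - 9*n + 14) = n^5 - 20*n^4 + 144*n^3 - 454*n^2 + 623*n - 294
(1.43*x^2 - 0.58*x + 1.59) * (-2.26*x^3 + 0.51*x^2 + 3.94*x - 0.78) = -3.2318*x^5 + 2.0401*x^4 + 1.745*x^3 - 2.5897*x^2 + 6.717*x - 1.2402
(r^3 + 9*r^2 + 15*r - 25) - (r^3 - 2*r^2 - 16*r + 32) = 11*r^2 + 31*r - 57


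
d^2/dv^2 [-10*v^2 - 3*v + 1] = -20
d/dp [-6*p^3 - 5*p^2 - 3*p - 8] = -18*p^2 - 10*p - 3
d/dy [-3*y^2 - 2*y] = -6*y - 2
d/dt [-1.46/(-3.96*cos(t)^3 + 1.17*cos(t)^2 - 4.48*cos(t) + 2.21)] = (17.3448*cos(t)^2 - 3.4164*cos(t) + 6.5408)*sin(t)/(3.96*cos(t)^3 - 1.17*cos(t)^2 + 4.48*cos(t) - 2.21)^2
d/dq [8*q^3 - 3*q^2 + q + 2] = 24*q^2 - 6*q + 1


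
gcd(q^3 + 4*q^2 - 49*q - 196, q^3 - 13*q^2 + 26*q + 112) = q - 7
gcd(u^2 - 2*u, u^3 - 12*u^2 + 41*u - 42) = u - 2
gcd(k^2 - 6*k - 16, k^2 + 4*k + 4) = k + 2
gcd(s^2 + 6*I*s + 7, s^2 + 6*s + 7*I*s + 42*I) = s + 7*I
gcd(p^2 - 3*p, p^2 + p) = p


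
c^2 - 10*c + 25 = (c - 5)^2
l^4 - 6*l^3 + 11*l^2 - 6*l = l*(l - 3)*(l - 2)*(l - 1)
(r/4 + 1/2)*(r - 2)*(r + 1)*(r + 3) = r^4/4 + r^3 - r^2/4 - 4*r - 3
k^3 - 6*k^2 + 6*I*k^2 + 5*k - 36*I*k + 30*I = (k - 5)*(k - 1)*(k + 6*I)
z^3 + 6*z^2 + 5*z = z*(z + 1)*(z + 5)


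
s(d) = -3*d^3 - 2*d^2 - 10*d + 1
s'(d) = -9*d^2 - 4*d - 10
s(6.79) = -1098.25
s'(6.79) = -452.10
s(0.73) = -8.53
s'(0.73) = -17.72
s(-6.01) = 640.11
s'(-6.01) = -311.04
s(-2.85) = 82.70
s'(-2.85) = -71.70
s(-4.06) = 209.40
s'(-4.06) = -142.11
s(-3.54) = 144.42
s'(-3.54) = -108.62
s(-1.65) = 25.53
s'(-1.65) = -27.90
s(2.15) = -59.56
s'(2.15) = -60.20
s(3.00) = -128.00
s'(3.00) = -103.00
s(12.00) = -5591.00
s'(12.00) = -1354.00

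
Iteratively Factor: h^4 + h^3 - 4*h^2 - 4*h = (h - 2)*(h^3 + 3*h^2 + 2*h) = h*(h - 2)*(h^2 + 3*h + 2) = h*(h - 2)*(h + 2)*(h + 1)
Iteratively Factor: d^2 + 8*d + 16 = (d + 4)*(d + 4)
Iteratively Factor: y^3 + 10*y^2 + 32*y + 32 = (y + 4)*(y^2 + 6*y + 8) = (y + 2)*(y + 4)*(y + 4)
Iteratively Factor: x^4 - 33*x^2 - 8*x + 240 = (x - 3)*(x^3 + 3*x^2 - 24*x - 80) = (x - 3)*(x + 4)*(x^2 - x - 20) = (x - 3)*(x + 4)^2*(x - 5)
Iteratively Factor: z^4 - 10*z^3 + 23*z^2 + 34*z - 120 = (z - 4)*(z^3 - 6*z^2 - z + 30) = (z - 4)*(z - 3)*(z^2 - 3*z - 10) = (z - 5)*(z - 4)*(z - 3)*(z + 2)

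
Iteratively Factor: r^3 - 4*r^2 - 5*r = (r + 1)*(r^2 - 5*r) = r*(r + 1)*(r - 5)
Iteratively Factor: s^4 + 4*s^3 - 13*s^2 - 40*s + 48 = (s + 4)*(s^3 - 13*s + 12) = (s - 3)*(s + 4)*(s^2 + 3*s - 4) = (s - 3)*(s + 4)^2*(s - 1)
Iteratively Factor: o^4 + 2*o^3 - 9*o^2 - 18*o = (o + 2)*(o^3 - 9*o) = (o + 2)*(o + 3)*(o^2 - 3*o) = o*(o + 2)*(o + 3)*(o - 3)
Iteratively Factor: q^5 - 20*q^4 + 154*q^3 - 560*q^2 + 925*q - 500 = (q - 4)*(q^4 - 16*q^3 + 90*q^2 - 200*q + 125) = (q - 4)*(q - 1)*(q^3 - 15*q^2 + 75*q - 125) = (q - 5)*(q - 4)*(q - 1)*(q^2 - 10*q + 25) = (q - 5)^2*(q - 4)*(q - 1)*(q - 5)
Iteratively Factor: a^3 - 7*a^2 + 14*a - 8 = (a - 2)*(a^2 - 5*a + 4) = (a - 2)*(a - 1)*(a - 4)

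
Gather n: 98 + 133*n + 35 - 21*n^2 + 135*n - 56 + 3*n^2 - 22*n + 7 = -18*n^2 + 246*n + 84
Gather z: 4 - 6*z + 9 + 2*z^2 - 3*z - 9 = 2*z^2 - 9*z + 4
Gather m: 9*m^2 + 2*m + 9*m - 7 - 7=9*m^2 + 11*m - 14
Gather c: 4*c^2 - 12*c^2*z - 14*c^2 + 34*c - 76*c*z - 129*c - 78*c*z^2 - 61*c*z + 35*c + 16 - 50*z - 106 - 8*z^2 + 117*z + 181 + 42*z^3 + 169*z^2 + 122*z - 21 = c^2*(-12*z - 10) + c*(-78*z^2 - 137*z - 60) + 42*z^3 + 161*z^2 + 189*z + 70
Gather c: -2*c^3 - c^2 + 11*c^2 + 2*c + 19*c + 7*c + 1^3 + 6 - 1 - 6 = -2*c^3 + 10*c^2 + 28*c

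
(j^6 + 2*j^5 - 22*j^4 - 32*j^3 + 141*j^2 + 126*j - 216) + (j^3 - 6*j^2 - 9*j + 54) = j^6 + 2*j^5 - 22*j^4 - 31*j^3 + 135*j^2 + 117*j - 162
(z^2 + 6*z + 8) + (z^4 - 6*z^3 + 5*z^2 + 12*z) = z^4 - 6*z^3 + 6*z^2 + 18*z + 8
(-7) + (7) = 0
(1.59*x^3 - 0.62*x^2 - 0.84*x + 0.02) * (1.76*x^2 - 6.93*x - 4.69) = 2.7984*x^5 - 12.1099*x^4 - 4.6389*x^3 + 8.7642*x^2 + 3.801*x - 0.0938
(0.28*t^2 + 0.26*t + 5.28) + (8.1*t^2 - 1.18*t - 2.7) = 8.38*t^2 - 0.92*t + 2.58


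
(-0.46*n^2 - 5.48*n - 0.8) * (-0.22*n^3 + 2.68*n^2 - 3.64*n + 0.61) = 0.1012*n^5 - 0.0272000000000001*n^4 - 12.836*n^3 + 17.5226*n^2 - 0.4308*n - 0.488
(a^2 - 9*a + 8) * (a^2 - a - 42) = a^4 - 10*a^3 - 25*a^2 + 370*a - 336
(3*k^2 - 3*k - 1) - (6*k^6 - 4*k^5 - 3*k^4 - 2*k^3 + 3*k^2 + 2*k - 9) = -6*k^6 + 4*k^5 + 3*k^4 + 2*k^3 - 5*k + 8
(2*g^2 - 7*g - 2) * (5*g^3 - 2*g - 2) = 10*g^5 - 35*g^4 - 14*g^3 + 10*g^2 + 18*g + 4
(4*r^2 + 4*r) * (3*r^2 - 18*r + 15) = 12*r^4 - 60*r^3 - 12*r^2 + 60*r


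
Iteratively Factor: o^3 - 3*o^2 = (o)*(o^2 - 3*o) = o*(o - 3)*(o)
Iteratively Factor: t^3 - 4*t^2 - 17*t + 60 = (t + 4)*(t^2 - 8*t + 15) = (t - 3)*(t + 4)*(t - 5)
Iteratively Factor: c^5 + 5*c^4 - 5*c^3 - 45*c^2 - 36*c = (c + 3)*(c^4 + 2*c^3 - 11*c^2 - 12*c) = (c - 3)*(c + 3)*(c^3 + 5*c^2 + 4*c) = (c - 3)*(c + 1)*(c + 3)*(c^2 + 4*c) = c*(c - 3)*(c + 1)*(c + 3)*(c + 4)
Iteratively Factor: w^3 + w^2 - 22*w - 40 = (w - 5)*(w^2 + 6*w + 8) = (w - 5)*(w + 4)*(w + 2)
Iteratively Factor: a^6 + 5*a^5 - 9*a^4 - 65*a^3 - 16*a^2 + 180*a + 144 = (a + 4)*(a^5 + a^4 - 13*a^3 - 13*a^2 + 36*a + 36) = (a + 1)*(a + 4)*(a^4 - 13*a^2 + 36) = (a - 2)*(a + 1)*(a + 4)*(a^3 + 2*a^2 - 9*a - 18) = (a - 3)*(a - 2)*(a + 1)*(a + 4)*(a^2 + 5*a + 6) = (a - 3)*(a - 2)*(a + 1)*(a + 3)*(a + 4)*(a + 2)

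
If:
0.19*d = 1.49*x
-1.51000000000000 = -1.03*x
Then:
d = 11.50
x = 1.47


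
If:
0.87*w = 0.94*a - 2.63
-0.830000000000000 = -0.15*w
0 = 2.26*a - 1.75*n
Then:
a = 7.92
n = 10.23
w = 5.53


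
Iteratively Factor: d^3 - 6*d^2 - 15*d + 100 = (d - 5)*(d^2 - d - 20) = (d - 5)^2*(d + 4)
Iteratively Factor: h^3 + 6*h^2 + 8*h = (h)*(h^2 + 6*h + 8) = h*(h + 4)*(h + 2)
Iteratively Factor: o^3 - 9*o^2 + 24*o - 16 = (o - 4)*(o^2 - 5*o + 4) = (o - 4)^2*(o - 1)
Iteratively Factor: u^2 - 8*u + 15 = (u - 5)*(u - 3)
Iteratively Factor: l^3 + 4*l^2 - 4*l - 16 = (l - 2)*(l^2 + 6*l + 8) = (l - 2)*(l + 2)*(l + 4)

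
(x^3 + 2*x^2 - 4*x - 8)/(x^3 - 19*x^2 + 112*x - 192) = (x^3 + 2*x^2 - 4*x - 8)/(x^3 - 19*x^2 + 112*x - 192)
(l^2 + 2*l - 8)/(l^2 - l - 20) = (l - 2)/(l - 5)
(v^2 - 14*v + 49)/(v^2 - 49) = (v - 7)/(v + 7)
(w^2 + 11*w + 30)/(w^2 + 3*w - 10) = (w + 6)/(w - 2)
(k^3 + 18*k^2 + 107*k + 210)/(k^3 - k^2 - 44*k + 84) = (k^2 + 11*k + 30)/(k^2 - 8*k + 12)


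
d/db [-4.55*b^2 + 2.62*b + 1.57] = 2.62 - 9.1*b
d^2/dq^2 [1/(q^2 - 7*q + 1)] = 2*(-q^2 + 7*q + (2*q - 7)^2 - 1)/(q^2 - 7*q + 1)^3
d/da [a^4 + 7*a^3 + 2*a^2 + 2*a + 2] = 4*a^3 + 21*a^2 + 4*a + 2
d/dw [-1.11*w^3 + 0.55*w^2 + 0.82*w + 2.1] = -3.33*w^2 + 1.1*w + 0.82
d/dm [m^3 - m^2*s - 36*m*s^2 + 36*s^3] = 3*m^2 - 2*m*s - 36*s^2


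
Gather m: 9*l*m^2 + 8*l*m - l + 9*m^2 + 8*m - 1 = -l + m^2*(9*l + 9) + m*(8*l + 8) - 1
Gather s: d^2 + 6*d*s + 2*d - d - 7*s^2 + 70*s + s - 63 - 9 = d^2 + d - 7*s^2 + s*(6*d + 71) - 72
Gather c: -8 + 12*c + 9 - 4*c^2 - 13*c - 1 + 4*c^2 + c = 0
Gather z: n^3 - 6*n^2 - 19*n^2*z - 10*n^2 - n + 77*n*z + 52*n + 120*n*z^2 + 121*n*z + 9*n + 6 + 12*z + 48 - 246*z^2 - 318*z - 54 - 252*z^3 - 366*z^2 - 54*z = n^3 - 16*n^2 + 60*n - 252*z^3 + z^2*(120*n - 612) + z*(-19*n^2 + 198*n - 360)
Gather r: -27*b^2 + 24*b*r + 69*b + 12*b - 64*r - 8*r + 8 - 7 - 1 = -27*b^2 + 81*b + r*(24*b - 72)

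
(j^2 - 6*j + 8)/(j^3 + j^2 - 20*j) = (j - 2)/(j*(j + 5))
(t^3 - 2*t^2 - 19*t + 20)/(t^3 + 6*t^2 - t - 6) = (t^2 - t - 20)/(t^2 + 7*t + 6)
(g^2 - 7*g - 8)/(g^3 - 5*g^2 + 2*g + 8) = (g - 8)/(g^2 - 6*g + 8)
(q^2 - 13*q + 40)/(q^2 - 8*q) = (q - 5)/q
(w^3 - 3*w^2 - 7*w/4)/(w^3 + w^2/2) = (w - 7/2)/w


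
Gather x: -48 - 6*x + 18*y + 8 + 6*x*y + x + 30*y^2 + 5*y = x*(6*y - 5) + 30*y^2 + 23*y - 40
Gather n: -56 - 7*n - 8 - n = -8*n - 64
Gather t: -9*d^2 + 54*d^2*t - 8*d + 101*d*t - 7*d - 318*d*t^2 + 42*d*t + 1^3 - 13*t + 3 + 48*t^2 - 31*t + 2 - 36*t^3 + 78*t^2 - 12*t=-9*d^2 - 15*d - 36*t^3 + t^2*(126 - 318*d) + t*(54*d^2 + 143*d - 56) + 6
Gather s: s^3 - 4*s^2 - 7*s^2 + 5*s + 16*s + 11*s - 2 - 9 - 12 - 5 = s^3 - 11*s^2 + 32*s - 28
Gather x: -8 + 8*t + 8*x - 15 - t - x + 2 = 7*t + 7*x - 21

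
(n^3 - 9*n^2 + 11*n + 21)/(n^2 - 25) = (n^3 - 9*n^2 + 11*n + 21)/(n^2 - 25)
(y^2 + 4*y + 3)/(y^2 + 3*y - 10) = (y^2 + 4*y + 3)/(y^2 + 3*y - 10)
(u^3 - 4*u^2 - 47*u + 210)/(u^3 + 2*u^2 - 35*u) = (u - 6)/u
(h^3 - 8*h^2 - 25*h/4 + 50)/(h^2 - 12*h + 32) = (h^2 - 25/4)/(h - 4)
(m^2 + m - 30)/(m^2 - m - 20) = (m + 6)/(m + 4)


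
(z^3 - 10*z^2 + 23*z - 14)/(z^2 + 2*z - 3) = (z^2 - 9*z + 14)/(z + 3)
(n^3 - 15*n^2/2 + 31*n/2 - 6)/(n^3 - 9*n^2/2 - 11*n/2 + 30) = (2*n - 1)/(2*n + 5)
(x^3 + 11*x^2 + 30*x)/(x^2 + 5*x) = x + 6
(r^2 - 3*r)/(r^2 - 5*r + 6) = r/(r - 2)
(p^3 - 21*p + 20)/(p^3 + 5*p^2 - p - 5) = (p - 4)/(p + 1)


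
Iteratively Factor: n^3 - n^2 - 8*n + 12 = (n + 3)*(n^2 - 4*n + 4) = (n - 2)*(n + 3)*(n - 2)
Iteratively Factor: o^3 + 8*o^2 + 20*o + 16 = (o + 4)*(o^2 + 4*o + 4) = (o + 2)*(o + 4)*(o + 2)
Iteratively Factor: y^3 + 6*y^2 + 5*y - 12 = (y + 4)*(y^2 + 2*y - 3) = (y - 1)*(y + 4)*(y + 3)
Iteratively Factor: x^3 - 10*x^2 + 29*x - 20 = (x - 4)*(x^2 - 6*x + 5) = (x - 4)*(x - 1)*(x - 5)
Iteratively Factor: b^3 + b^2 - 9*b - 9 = (b + 3)*(b^2 - 2*b - 3) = (b + 1)*(b + 3)*(b - 3)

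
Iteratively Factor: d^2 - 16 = (d - 4)*(d + 4)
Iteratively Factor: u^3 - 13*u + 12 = (u - 3)*(u^2 + 3*u - 4) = (u - 3)*(u - 1)*(u + 4)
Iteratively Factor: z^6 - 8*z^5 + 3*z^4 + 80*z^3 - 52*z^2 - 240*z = (z + 2)*(z^5 - 10*z^4 + 23*z^3 + 34*z^2 - 120*z) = (z + 2)^2*(z^4 - 12*z^3 + 47*z^2 - 60*z) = (z - 5)*(z + 2)^2*(z^3 - 7*z^2 + 12*z) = z*(z - 5)*(z + 2)^2*(z^2 - 7*z + 12) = z*(z - 5)*(z - 4)*(z + 2)^2*(z - 3)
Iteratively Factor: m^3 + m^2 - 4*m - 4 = (m - 2)*(m^2 + 3*m + 2) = (m - 2)*(m + 1)*(m + 2)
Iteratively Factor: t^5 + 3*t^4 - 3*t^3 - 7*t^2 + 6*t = (t + 3)*(t^4 - 3*t^2 + 2*t) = (t + 2)*(t + 3)*(t^3 - 2*t^2 + t) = (t - 1)*(t + 2)*(t + 3)*(t^2 - t) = (t - 1)^2*(t + 2)*(t + 3)*(t)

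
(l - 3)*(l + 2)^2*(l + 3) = l^4 + 4*l^3 - 5*l^2 - 36*l - 36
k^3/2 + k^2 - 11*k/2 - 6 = (k/2 + 1/2)*(k - 3)*(k + 4)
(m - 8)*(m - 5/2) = m^2 - 21*m/2 + 20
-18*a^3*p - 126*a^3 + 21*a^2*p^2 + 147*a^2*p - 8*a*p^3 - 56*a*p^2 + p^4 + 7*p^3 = (-3*a + p)^2*(-2*a + p)*(p + 7)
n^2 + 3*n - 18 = (n - 3)*(n + 6)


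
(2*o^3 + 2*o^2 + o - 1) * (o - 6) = 2*o^4 - 10*o^3 - 11*o^2 - 7*o + 6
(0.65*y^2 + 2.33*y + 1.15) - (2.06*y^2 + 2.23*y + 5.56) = -1.41*y^2 + 0.1*y - 4.41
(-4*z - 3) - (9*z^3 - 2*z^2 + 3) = -9*z^3 + 2*z^2 - 4*z - 6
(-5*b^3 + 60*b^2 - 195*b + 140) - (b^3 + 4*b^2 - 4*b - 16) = -6*b^3 + 56*b^2 - 191*b + 156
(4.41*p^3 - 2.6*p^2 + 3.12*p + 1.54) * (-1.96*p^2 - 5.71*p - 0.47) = -8.6436*p^5 - 20.0851*p^4 + 6.6581*p^3 - 19.6116*p^2 - 10.2598*p - 0.7238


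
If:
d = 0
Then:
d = 0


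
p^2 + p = p*(p + 1)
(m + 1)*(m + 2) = m^2 + 3*m + 2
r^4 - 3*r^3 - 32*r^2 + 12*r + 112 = (r - 7)*(r - 2)*(r + 2)*(r + 4)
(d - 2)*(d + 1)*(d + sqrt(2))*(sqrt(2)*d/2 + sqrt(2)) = sqrt(2)*d^4/2 + sqrt(2)*d^3/2 + d^3 - 2*sqrt(2)*d^2 + d^2 - 4*d - 2*sqrt(2)*d - 4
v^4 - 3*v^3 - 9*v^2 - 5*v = v*(v - 5)*(v + 1)^2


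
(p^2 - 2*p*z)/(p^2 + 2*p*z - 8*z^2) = p/(p + 4*z)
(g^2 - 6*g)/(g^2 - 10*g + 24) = g/(g - 4)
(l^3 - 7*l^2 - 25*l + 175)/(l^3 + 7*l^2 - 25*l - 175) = (l - 7)/(l + 7)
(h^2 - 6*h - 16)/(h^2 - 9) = (h^2 - 6*h - 16)/(h^2 - 9)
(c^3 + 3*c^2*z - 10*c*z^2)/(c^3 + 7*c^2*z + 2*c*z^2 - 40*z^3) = c/(c + 4*z)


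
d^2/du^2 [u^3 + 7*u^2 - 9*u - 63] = 6*u + 14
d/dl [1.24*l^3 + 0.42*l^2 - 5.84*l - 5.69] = 3.72*l^2 + 0.84*l - 5.84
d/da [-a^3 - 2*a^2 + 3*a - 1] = -3*a^2 - 4*a + 3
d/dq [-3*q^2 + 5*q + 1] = 5 - 6*q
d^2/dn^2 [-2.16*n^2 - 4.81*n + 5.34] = -4.32000000000000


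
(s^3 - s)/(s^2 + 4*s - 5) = s*(s + 1)/(s + 5)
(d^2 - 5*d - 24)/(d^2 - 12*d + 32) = (d + 3)/(d - 4)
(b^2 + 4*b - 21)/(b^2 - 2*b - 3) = (b + 7)/(b + 1)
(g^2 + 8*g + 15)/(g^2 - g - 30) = (g + 3)/(g - 6)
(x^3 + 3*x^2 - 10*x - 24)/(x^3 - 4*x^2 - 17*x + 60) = (x + 2)/(x - 5)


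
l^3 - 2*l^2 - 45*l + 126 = (l - 6)*(l - 3)*(l + 7)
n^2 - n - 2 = (n - 2)*(n + 1)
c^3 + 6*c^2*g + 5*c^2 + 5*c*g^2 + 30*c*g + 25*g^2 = (c + 5)*(c + g)*(c + 5*g)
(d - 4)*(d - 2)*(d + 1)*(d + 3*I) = d^4 - 5*d^3 + 3*I*d^3 + 2*d^2 - 15*I*d^2 + 8*d + 6*I*d + 24*I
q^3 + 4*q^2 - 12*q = q*(q - 2)*(q + 6)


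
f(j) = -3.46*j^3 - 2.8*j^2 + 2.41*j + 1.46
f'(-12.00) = -1425.11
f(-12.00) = 5548.22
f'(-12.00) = -1425.11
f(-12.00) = 5548.22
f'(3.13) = -116.81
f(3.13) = -124.53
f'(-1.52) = -13.06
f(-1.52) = 3.48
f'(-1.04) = -2.99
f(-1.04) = -0.18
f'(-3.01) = -74.78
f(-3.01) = 63.19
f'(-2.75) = -60.69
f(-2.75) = 45.61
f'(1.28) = -21.76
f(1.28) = -7.30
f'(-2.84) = -65.41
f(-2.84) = 51.29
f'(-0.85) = -0.33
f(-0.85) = -0.49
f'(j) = -10.38*j^2 - 5.6*j + 2.41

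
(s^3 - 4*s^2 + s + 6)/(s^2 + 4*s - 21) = (s^2 - s - 2)/(s + 7)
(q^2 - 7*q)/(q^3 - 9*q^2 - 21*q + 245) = q/(q^2 - 2*q - 35)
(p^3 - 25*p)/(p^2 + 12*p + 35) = p*(p - 5)/(p + 7)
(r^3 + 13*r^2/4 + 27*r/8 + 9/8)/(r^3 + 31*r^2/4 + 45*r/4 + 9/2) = (r + 3/2)/(r + 6)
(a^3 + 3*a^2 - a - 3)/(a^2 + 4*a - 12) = (a^3 + 3*a^2 - a - 3)/(a^2 + 4*a - 12)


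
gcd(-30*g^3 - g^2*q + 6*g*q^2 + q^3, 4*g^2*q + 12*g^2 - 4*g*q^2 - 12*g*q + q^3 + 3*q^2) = -2*g + q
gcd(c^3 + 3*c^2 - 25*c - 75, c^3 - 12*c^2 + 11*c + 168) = c + 3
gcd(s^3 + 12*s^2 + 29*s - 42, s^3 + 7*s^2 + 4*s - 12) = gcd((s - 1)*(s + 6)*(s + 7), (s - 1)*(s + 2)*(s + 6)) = s^2 + 5*s - 6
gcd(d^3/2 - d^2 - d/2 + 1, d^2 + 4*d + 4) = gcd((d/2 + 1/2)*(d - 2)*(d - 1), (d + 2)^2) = 1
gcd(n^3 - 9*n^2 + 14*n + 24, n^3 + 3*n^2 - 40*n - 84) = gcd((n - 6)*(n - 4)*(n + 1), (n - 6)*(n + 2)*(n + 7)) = n - 6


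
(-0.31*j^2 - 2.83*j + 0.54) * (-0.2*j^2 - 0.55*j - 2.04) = 0.062*j^4 + 0.7365*j^3 + 2.0809*j^2 + 5.4762*j - 1.1016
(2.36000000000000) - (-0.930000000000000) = 3.29000000000000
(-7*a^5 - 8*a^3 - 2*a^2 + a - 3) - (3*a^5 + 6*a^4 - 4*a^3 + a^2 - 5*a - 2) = -10*a^5 - 6*a^4 - 4*a^3 - 3*a^2 + 6*a - 1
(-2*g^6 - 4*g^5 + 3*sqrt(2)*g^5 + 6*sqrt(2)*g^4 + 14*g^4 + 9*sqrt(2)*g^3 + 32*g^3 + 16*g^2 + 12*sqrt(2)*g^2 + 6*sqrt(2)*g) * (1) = -2*g^6 - 4*g^5 + 3*sqrt(2)*g^5 + 6*sqrt(2)*g^4 + 14*g^4 + 9*sqrt(2)*g^3 + 32*g^3 + 16*g^2 + 12*sqrt(2)*g^2 + 6*sqrt(2)*g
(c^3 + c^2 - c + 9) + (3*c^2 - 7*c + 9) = c^3 + 4*c^2 - 8*c + 18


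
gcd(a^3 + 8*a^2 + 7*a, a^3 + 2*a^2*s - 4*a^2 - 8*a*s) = a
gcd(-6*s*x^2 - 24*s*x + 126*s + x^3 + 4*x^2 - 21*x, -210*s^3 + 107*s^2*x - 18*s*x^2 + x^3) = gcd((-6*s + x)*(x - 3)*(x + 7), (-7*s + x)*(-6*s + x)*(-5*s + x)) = -6*s + x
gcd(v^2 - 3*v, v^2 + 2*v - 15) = v - 3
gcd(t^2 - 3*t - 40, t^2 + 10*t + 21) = 1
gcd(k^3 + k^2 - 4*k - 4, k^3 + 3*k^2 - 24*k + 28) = k - 2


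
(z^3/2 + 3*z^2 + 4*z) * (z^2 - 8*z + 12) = z^5/2 - z^4 - 14*z^3 + 4*z^2 + 48*z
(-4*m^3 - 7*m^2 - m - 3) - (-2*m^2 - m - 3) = -4*m^3 - 5*m^2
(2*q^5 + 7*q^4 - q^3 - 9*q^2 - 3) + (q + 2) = 2*q^5 + 7*q^4 - q^3 - 9*q^2 + q - 1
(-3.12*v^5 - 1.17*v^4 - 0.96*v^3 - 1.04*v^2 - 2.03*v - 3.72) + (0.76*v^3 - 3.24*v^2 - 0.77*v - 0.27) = -3.12*v^5 - 1.17*v^4 - 0.2*v^3 - 4.28*v^2 - 2.8*v - 3.99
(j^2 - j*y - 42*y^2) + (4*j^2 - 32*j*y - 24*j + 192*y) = 5*j^2 - 33*j*y - 24*j - 42*y^2 + 192*y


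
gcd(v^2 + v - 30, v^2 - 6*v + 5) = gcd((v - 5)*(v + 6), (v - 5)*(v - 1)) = v - 5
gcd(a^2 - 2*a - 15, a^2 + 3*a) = a + 3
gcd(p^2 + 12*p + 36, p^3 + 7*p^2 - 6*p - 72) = p + 6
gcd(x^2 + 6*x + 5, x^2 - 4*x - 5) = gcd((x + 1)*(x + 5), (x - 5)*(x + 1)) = x + 1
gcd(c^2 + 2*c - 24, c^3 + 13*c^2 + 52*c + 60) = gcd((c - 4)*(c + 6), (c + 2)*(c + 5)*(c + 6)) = c + 6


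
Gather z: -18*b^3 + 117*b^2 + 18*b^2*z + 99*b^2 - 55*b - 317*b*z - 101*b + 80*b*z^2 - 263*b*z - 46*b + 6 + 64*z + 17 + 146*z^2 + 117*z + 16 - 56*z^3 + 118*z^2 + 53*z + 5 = -18*b^3 + 216*b^2 - 202*b - 56*z^3 + z^2*(80*b + 264) + z*(18*b^2 - 580*b + 234) + 44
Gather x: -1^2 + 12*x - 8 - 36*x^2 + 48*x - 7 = -36*x^2 + 60*x - 16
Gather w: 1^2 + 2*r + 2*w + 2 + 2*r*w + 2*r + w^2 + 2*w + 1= 4*r + w^2 + w*(2*r + 4) + 4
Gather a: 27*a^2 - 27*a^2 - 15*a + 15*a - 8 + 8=0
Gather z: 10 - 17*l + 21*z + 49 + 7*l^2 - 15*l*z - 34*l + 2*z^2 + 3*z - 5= 7*l^2 - 51*l + 2*z^2 + z*(24 - 15*l) + 54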